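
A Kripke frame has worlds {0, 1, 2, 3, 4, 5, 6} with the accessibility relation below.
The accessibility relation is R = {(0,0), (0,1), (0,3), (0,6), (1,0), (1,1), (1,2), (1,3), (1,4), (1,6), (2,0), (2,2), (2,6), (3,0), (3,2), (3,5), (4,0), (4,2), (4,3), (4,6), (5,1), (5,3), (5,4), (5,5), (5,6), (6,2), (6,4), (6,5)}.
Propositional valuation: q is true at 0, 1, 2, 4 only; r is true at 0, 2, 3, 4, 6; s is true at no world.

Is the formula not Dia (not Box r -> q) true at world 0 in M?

At 0: Dia (not Box r -> q) is true, so not Dia (not Box r -> q) is false.
  At 0: Dia (not Box r -> q) requires not Box r -> q at some successor in {0, 1, 3, 6}.
    not Box r -> q holds at 0, so Dia (not Box r -> q) is true at 0.
      At 0: not Box r is true, q is true, so not Box r -> q is true.

No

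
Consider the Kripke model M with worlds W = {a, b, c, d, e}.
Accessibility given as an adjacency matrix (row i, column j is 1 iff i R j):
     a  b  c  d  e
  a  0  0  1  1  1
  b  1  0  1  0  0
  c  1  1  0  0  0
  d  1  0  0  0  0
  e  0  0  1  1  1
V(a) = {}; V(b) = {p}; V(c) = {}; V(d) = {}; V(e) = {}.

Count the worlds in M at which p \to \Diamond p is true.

4

Recall that \Diamond ψ holds at a world iff ψ holds at some accessible world.
Let φ = p \to \Diamond p. Evaluate φ at each world:
  a (successors {c, d, e}): φ is true.
  b (successors {a, c}): φ is false.
  c (successors {a, b}): φ is true.
  d (successors {a}): φ is true.
  e (successors {c, d, e}): φ is true.
For instance, at c:
  At c: p is false, \Diamond p is true, so p \to \Diamond p is true.
    At c: \Diamond p requires p at some successor in {a, b}.
      p holds at b, so \Diamond p is true at c.
Satisfying worlds: {a, c, d, e}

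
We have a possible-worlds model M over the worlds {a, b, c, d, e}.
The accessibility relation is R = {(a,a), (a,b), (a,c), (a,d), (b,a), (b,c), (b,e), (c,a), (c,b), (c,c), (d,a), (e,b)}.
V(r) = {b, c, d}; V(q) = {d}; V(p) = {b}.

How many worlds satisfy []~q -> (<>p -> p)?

Let φ = []~q -> (<>p -> p). Evaluate φ at each world:
  a (successors {a, b, c, d}): φ is true.
  b (successors {a, c, e}): φ is true.
  c (successors {a, b, c}): φ is false.
  d (successors {a}): φ is true.
  e (successors {b}): φ is false.
For instance, at e:
  At e: []~q is true, <>p -> p is false, so []~q -> (<>p -> p) is false.
    At e: []~q requires ~q at every successor {b}.
      At b: ~q is true.
    So []~q is true at e.
    At e: <>p is true, p is false, so <>p -> p is false.
      At e: <>p requires p at some successor in {b}.
        p holds at b, so <>p is true at e.
Satisfying worlds: {a, b, d}

3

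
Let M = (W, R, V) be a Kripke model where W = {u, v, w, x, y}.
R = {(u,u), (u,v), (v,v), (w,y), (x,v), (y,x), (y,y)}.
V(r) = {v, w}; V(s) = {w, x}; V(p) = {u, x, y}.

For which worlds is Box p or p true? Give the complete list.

u, w, x, y

Let φ = Box p or p. Evaluate φ at each world:
  u (successors {u, v}): φ is true.
  v (successors {v}): φ is false.
  w (successors {y}): φ is true.
  x (successors {v}): φ is true.
  y (successors {x, y}): φ is true.
For instance, at v:
  At v: Box p is false, p is false, so Box p or p is false.
    At v: Box p requires p at every successor {v}.
      p fails at v, so Box p is false at v.
Satisfying worlds: {u, w, x, y}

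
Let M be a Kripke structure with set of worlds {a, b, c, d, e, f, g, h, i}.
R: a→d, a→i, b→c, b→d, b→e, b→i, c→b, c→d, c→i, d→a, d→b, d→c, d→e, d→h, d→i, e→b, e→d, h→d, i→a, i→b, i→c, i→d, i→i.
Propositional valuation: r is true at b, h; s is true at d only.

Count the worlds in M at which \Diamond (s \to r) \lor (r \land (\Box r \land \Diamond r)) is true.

Let φ = \Diamond (s \to r) \lor (r \land (\Box r \land \Diamond r)). Evaluate φ at each world:
  a (successors {d, i}): φ is true.
  b (successors {c, d, e, i}): φ is true.
  c (successors {b, d, i}): φ is true.
  d (successors {a, b, c, e, h, i}): φ is true.
  e (successors {b, d}): φ is true.
  f (successors ∅): φ is false.
  g (successors ∅): φ is false.
  h (successors {d}): φ is false.
  i (successors {a, b, c, d, i}): φ is true.
For instance, at e:
  At e: \Diamond (s \to r) is true, r \land (\Box r \land \Diamond r) is false, so \Diamond (s \to r) \lor (r \land (\Box r \land \Diamond r)) is true.
    At e: \Diamond (s \to r) requires s \to r at some successor in {b, d}.
      s \to r holds at b, so \Diamond (s \to r) is true at e.
    At e: r is false, \Box r \land \Diamond r is false, so r \land (\Box r \land \Diamond r) is false.
      At e: \Box r is false, \Diamond r is true, so \Box r \land \Diamond r is false.
Satisfying worlds: {a, b, c, d, e, i}

6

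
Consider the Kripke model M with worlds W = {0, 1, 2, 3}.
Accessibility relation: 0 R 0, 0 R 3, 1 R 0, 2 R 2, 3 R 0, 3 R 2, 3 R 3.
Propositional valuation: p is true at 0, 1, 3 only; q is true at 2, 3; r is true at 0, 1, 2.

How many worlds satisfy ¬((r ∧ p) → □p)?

Recall that □ψ holds at a world iff ψ holds at every accessible world, and ◇ψ holds iff ψ holds at some accessible world.
Let φ = ¬((r ∧ p) → □p). Evaluate φ at each world:
  0 (successors {0, 3}): φ is false.
  1 (successors {0}): φ is false.
  2 (successors {2}): φ is false.
  3 (successors {0, 2, 3}): φ is false.
For instance, at 1:
  At 1: (r ∧ p) → □p is true, so ¬((r ∧ p) → □p) is false.
    At 1: r ∧ p is true, □p is true, so (r ∧ p) → □p is true.
      At 1: □p requires p at every successor {0}.
        At 0: p is true.
      So □p is true at 1.
Satisfying worlds: none.

0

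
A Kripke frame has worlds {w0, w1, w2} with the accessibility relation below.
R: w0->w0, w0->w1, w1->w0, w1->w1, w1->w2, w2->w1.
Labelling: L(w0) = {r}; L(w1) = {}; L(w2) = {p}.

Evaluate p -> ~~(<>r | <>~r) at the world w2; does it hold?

Recall that <>ψ holds at a world iff ψ holds at some accessible world.
At w2: p is true, ~~(<>r | <>~r) is true, so p -> ~~(<>r | <>~r) is true.
  At w2: ~(<>r | <>~r) is false, so ~~(<>r | <>~r) is true.
    At w2: <>r | <>~r is true, so ~(<>r | <>~r) is false.
      At w2: <>r is false, <>~r is true, so <>r | <>~r is true.

Yes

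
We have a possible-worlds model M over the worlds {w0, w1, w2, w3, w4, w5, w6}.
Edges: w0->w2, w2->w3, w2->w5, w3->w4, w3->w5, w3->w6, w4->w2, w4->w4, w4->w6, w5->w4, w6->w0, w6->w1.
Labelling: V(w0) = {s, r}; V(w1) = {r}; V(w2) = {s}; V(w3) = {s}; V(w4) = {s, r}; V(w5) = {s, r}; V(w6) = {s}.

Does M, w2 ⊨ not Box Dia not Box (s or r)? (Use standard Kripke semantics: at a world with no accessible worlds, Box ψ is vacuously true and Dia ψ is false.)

At w2: Box Dia not Box (s or r) is false, so not Box Dia not Box (s or r) is true.
  At w2: Box Dia not Box (s or r) requires Dia not Box (s or r) at every successor {w3, w5}.
    Dia not Box (s or r) fails at w3, so Box Dia not Box (s or r) is false at w2.
      At w3: Dia not Box (s or r) requires not Box (s or r) at some successor in {w4, w5, w6}.
        At w4: not Box (s or r) is false.
        At w5: not Box (s or r) is false.
        At w6: not Box (s or r) is false.
      So Dia not Box (s or r) is false at w3.

Yes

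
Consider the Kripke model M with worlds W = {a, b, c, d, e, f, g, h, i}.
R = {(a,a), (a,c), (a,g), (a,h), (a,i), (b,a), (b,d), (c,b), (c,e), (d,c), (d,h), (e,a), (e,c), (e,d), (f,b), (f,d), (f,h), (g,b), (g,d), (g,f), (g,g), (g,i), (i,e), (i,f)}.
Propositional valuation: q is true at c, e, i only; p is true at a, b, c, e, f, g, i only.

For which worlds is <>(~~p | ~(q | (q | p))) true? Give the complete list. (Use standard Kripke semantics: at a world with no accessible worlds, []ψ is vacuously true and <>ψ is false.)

Let φ = <>(~~p | ~(q | (q | p))). Evaluate φ at each world:
  a (successors {a, c, g, h, i}): φ is true.
  b (successors {a, d}): φ is true.
  c (successors {b, e}): φ is true.
  d (successors {c, h}): φ is true.
  e (successors {a, c, d}): φ is true.
  f (successors {b, d, h}): φ is true.
  g (successors {b, d, f, g, i}): φ is true.
  h (successors ∅): φ is false.
  i (successors {e, f}): φ is true.
For instance, at f:
  At f: <>(~~p | ~(q | (q | p))) requires ~~p | ~(q | (q | p)) at some successor in {b, d, h}.
    ~~p | ~(q | (q | p)) holds at b, so <>(~~p | ~(q | (q | p))) is true at f.
Satisfying worlds: {a, b, c, d, e, f, g, i}

a, b, c, d, e, f, g, i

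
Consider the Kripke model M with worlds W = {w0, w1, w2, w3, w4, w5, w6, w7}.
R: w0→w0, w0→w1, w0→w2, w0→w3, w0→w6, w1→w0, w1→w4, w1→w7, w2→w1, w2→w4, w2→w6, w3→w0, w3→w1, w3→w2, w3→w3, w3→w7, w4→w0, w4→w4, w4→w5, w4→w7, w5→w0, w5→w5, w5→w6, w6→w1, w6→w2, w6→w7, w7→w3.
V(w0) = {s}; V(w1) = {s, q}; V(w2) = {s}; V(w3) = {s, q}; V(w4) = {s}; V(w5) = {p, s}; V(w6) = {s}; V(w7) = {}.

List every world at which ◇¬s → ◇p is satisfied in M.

w0, w2, w4, w5, w7

Recall that ◇ψ holds at a world iff ψ holds at some accessible world.
Let φ = ◇¬s → ◇p. Evaluate φ at each world:
  w0 (successors {w0, w1, w2, w3, w6}): φ is true.
  w1 (successors {w0, w4, w7}): φ is false.
  w2 (successors {w1, w4, w6}): φ is true.
  w3 (successors {w0, w1, w2, w3, w7}): φ is false.
  w4 (successors {w0, w4, w5, w7}): φ is true.
  w5 (successors {w0, w5, w6}): φ is true.
  w6 (successors {w1, w2, w7}): φ is false.
  w7 (successors {w3}): φ is true.
For instance, at w0:
  At w0: ◇¬s is false, ◇p is false, so ◇¬s → ◇p is true.
    At w0: ◇¬s requires ¬s at some successor in {w0, w1, w2, w3, w6}.
      At w0: ¬s is false.
      At w1: ¬s is false.
      At w2: ¬s is false.
      At w3: ¬s is false.
      At w6: ¬s is false.
    So ◇¬s is false at w0.
    At w0: ◇p requires p at some successor in {w0, w1, w2, w3, w6}.
      At w0: p is false.
      At w1: p is false.
      At w2: p is false.
      At w3: p is false.
      At w6: p is false.
    So ◇p is false at w0.
Satisfying worlds: {w0, w2, w4, w5, w7}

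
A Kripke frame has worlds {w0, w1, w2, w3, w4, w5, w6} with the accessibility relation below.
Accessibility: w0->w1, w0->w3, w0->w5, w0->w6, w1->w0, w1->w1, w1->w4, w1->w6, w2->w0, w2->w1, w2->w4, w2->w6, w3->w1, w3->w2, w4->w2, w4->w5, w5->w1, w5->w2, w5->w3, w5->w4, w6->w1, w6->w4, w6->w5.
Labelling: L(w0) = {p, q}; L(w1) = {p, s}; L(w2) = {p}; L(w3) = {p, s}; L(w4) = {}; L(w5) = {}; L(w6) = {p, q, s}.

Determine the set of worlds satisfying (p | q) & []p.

w3

Let φ = (p | q) & []p. Evaluate φ at each world:
  w0 (successors {w1, w3, w5, w6}): φ is false.
  w1 (successors {w0, w1, w4, w6}): φ is false.
  w2 (successors {w0, w1, w4, w6}): φ is false.
  w3 (successors {w1, w2}): φ is true.
  w4 (successors {w2, w5}): φ is false.
  w5 (successors {w1, w2, w3, w4}): φ is false.
  w6 (successors {w1, w4, w5}): φ is false.
For instance, at w4:
  At w4: p | q is false, []p is false, so (p | q) & []p is false.
    At w4: []p requires p at every successor {w2, w5}.
      p fails at w5, so []p is false at w4.
Satisfying worlds: {w3}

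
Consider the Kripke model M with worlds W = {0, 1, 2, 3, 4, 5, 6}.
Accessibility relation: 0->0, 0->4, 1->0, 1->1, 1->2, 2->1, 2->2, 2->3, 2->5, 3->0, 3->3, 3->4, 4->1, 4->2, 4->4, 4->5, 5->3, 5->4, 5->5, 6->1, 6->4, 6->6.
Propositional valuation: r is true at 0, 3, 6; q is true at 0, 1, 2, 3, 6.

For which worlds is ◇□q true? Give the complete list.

1, 2, 4, 6

Let φ = ◇□q. Evaluate φ at each world:
  0 (successors {0, 4}): φ is false.
  1 (successors {0, 1, 2}): φ is true.
  2 (successors {1, 2, 3, 5}): φ is true.
  3 (successors {0, 3, 4}): φ is false.
  4 (successors {1, 2, 4, 5}): φ is true.
  5 (successors {3, 4, 5}): φ is false.
  6 (successors {1, 4, 6}): φ is true.
For instance, at 1:
  At 1: ◇□q requires □q at some successor in {0, 1, 2}.
    □q holds at 1, so ◇□q is true at 1.
      At 1: □q requires q at every successor {0, 1, 2}.
        At 0: q is true.
        At 1: q is true.
        At 2: q is true.
      So □q is true at 1.
Satisfying worlds: {1, 2, 4, 6}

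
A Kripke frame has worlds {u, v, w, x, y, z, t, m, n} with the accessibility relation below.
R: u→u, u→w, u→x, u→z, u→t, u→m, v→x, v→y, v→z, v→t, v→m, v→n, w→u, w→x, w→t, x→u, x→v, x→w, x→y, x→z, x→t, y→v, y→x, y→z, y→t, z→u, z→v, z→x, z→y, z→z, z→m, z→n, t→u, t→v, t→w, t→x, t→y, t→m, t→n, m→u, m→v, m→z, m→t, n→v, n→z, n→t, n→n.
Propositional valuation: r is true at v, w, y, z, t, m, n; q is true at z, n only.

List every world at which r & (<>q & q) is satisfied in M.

Recall that <>ψ holds at a world iff ψ holds at some accessible world.
Let φ = r & (<>q & q). Evaluate φ at each world:
  u (successors {u, w, x, z, t, m}): φ is false.
  v (successors {x, y, z, t, m, n}): φ is false.
  w (successors {u, x, t}): φ is false.
  x (successors {u, v, w, y, z, t}): φ is false.
  y (successors {v, x, z, t}): φ is false.
  z (successors {u, v, x, y, z, m, n}): φ is true.
  t (successors {u, v, w, x, y, m, n}): φ is false.
  m (successors {u, v, z, t}): φ is false.
  n (successors {v, z, t, n}): φ is true.
For instance, at x:
  At x: r is false, <>q & q is false, so r & (<>q & q) is false.
    At x: <>q is true, q is false, so <>q & q is false.
      At x: <>q requires q at some successor in {u, v, w, y, z, t}.
        q holds at z, so <>q is true at x.
Satisfying worlds: {z, n}

z, n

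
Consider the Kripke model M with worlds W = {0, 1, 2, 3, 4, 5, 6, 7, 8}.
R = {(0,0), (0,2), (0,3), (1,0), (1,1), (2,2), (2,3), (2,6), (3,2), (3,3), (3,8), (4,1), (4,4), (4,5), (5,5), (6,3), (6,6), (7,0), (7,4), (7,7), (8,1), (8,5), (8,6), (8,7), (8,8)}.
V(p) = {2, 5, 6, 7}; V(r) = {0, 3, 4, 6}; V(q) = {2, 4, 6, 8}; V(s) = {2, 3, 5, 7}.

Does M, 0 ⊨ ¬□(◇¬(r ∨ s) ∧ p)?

At 0: □(◇¬(r ∨ s) ∧ p) is false, so ¬□(◇¬(r ∨ s) ∧ p) is true.
  At 0: □(◇¬(r ∨ s) ∧ p) requires ◇¬(r ∨ s) ∧ p at every successor {0, 2, 3}.
    ◇¬(r ∨ s) ∧ p fails at 0, so □(◇¬(r ∨ s) ∧ p) is false at 0.
      At 0: ◇¬(r ∨ s) is false, p is false, so ◇¬(r ∨ s) ∧ p is false.

Yes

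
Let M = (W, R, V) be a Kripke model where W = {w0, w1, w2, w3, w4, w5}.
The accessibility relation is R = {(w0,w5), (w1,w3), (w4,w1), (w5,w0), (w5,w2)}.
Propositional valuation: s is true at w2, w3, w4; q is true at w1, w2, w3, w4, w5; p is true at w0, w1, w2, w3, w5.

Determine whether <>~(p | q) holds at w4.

Recall that <>ψ holds at a world iff ψ holds at some accessible world.
At w4: <>~(p | q) requires ~(p | q) at some successor in {w1}.
  At w1: ~(p | q) is false.
So <>~(p | q) is false at w4.

No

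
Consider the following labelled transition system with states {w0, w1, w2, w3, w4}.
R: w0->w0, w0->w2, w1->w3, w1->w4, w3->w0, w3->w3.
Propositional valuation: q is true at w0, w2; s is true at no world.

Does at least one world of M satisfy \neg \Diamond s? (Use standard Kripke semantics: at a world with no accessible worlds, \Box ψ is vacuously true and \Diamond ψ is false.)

Recall that \Diamond ψ holds at a world iff ψ holds at some accessible world.
Let φ = \neg \Diamond s. Evaluate φ at each world:
  w0 (successors {w0, w2}): φ is true.
  w1 (successors {w3, w4}): φ is true.
  w2 (successors ∅): φ is true.
  w3 (successors {w0, w3}): φ is true.
  w4 (successors ∅): φ is true.
Detail at w0 (witness):
  At w0: \Diamond s is false, so \neg \Diamond s is true.
    At w0: \Diamond s requires s at some successor in {w0, w2}.
      At w0: s is false.
      At w2: s is false.
    So \Diamond s is false at w0.

Yes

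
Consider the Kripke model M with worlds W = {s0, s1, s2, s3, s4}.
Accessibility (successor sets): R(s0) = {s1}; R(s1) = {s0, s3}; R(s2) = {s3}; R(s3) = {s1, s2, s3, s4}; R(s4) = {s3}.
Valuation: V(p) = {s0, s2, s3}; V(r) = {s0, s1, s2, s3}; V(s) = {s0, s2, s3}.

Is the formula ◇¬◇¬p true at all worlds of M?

Let φ = ◇¬◇¬p. Evaluate φ at each world:
  s0 (successors {s1}): φ is true.
  s1 (successors {s0, s3}): φ is false.
  s2 (successors {s3}): φ is false.
  s3 (successors {s1, s2, s3, s4}): φ is true.
  s4 (successors {s3}): φ is false.
Detail at s1 (counterexample):
  At s1: ◇¬◇¬p requires ¬◇¬p at some successor in {s0, s3}.
    At s0: ¬◇¬p is false.
    At s3: ¬◇¬p is false.
  So ◇¬◇¬p is false at s1.

No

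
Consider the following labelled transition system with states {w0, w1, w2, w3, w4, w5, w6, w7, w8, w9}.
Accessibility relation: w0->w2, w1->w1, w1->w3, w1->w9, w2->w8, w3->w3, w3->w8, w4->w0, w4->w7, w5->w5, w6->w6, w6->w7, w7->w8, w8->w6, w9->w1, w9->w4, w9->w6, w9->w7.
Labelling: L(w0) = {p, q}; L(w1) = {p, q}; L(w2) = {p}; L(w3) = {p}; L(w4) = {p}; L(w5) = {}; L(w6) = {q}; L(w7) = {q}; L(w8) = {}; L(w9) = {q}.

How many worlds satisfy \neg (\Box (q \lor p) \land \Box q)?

Let φ = \neg (\Box (q \lor p) \land \Box q). Evaluate φ at each world:
  w0 (successors {w2}): φ is true.
  w1 (successors {w1, w3, w9}): φ is true.
  w2 (successors {w8}): φ is true.
  w3 (successors {w3, w8}): φ is true.
  w4 (successors {w0, w7}): φ is false.
  w5 (successors {w5}): φ is true.
  w6 (successors {w6, w7}): φ is false.
  w7 (successors {w8}): φ is true.
  w8 (successors {w6}): φ is false.
  w9 (successors {w1, w4, w6, w7}): φ is true.
For instance, at w7:
  At w7: \Box (q \lor p) \land \Box q is false, so \neg (\Box (q \lor p) \land \Box q) is true.
    At w7: \Box (q \lor p) is false, \Box q is false, so \Box (q \lor p) \land \Box q is false.
      At w7: \Box (q \lor p) requires q \lor p at every successor {w8}.
        q \lor p fails at w8, so \Box (q \lor p) is false at w7.
      At w7: \Box q requires q at every successor {w8}.
        q fails at w8, so \Box q is false at w7.
Satisfying worlds: {w0, w1, w2, w3, w5, w7, w9}

7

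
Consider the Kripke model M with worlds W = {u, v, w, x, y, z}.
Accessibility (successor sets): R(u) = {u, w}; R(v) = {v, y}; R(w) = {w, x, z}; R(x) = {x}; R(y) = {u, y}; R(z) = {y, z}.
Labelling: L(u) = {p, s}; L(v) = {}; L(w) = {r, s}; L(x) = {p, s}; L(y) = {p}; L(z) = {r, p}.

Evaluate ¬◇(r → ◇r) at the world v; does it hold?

No

Recall that ◇ψ holds at a world iff ψ holds at some accessible world.
At v: ◇(r → ◇r) is true, so ¬◇(r → ◇r) is false.
  At v: ◇(r → ◇r) requires r → ◇r at some successor in {v, y}.
    r → ◇r holds at v, so ◇(r → ◇r) is true at v.
      At v: r is false, ◇r is false, so r → ◇r is true.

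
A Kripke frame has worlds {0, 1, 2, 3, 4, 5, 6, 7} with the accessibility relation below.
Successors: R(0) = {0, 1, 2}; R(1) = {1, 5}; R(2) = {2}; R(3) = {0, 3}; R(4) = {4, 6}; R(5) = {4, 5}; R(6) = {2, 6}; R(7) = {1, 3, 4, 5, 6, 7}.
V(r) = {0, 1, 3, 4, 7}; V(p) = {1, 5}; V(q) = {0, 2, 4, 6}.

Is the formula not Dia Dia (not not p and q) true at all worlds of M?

Let φ = not Dia Dia (not not p and q). Evaluate φ at each world:
  0 (successors {0, 1, 2}): φ is true.
  1 (successors {1, 5}): φ is true.
  2 (successors {2}): φ is true.
  3 (successors {0, 3}): φ is true.
  4 (successors {4, 6}): φ is true.
  5 (successors {4, 5}): φ is true.
  6 (successors {2, 6}): φ is true.
  7 (successors {1, 3, 4, 5, 6, 7}): φ is true.
For instance, at 1:
  At 1: Dia Dia (not not p and q) is false, so not Dia Dia (not not p and q) is true.
    At 1: Dia Dia (not not p and q) requires Dia (not not p and q) at some successor in {1, 5}.
      At 1: Dia (not not p and q) is false.
      At 5: Dia (not not p and q) is false.
    So Dia Dia (not not p and q) is false at 1.

Yes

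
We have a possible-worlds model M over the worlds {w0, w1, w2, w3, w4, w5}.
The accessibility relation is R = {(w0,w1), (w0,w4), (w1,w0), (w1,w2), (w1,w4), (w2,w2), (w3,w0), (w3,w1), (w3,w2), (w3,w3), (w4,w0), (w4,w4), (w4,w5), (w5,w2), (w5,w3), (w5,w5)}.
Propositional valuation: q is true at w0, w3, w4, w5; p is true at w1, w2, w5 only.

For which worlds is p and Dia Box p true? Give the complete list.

w1, w2, w5

Let φ = p and Dia Box p. Evaluate φ at each world:
  w0 (successors {w1, w4}): φ is false.
  w1 (successors {w0, w2, w4}): φ is true.
  w2 (successors {w2}): φ is true.
  w3 (successors {w0, w1, w2, w3}): φ is false.
  w4 (successors {w0, w4, w5}): φ is false.
  w5 (successors {w2, w3, w5}): φ is true.
For instance, at w5:
  At w5: p is true, Dia Box p is true, so p and Dia Box p is true.
    At w5: Dia Box p requires Box p at some successor in {w2, w3, w5}.
      Box p holds at w2, so Dia Box p is true at w5.
Satisfying worlds: {w1, w2, w5}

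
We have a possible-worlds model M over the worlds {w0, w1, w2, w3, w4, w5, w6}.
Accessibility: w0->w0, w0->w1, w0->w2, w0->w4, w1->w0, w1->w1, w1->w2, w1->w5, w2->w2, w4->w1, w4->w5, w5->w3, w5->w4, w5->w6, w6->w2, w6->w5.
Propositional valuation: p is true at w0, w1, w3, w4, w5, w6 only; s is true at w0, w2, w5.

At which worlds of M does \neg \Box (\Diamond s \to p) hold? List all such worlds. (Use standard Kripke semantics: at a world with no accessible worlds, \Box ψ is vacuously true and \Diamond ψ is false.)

w0, w1, w2, w6

Let φ = \neg \Box (\Diamond s \to p). Evaluate φ at each world:
  w0 (successors {w0, w1, w2, w4}): φ is true.
  w1 (successors {w0, w1, w2, w5}): φ is true.
  w2 (successors {w2}): φ is true.
  w3 (successors ∅): φ is false.
  w4 (successors {w1, w5}): φ is false.
  w5 (successors {w3, w4, w6}): φ is false.
  w6 (successors {w2, w5}): φ is true.
For instance, at w6:
  At w6: \Box (\Diamond s \to p) is false, so \neg \Box (\Diamond s \to p) is true.
    At w6: \Box (\Diamond s \to p) requires \Diamond s \to p at every successor {w2, w5}.
      \Diamond s \to p fails at w2, so \Box (\Diamond s \to p) is false at w6.
Satisfying worlds: {w0, w1, w2, w6}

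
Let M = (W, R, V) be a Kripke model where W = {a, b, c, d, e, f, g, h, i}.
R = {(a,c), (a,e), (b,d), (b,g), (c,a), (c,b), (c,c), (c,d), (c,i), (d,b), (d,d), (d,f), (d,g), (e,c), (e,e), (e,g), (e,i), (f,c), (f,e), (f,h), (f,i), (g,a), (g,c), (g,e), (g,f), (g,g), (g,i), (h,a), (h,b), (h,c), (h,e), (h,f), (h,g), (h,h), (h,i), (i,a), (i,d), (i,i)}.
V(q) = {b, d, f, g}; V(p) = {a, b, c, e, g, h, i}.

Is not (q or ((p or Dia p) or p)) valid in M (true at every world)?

Let φ = not (q or ((p or Dia p) or p)). Evaluate φ at each world:
  a (successors {c, e}): φ is false.
  b (successors {d, g}): φ is false.
  c (successors {a, b, c, d, i}): φ is false.
  d (successors {b, d, f, g}): φ is false.
  e (successors {c, e, g, i}): φ is false.
  f (successors {c, e, h, i}): φ is false.
  g (successors {a, c, e, f, g, i}): φ is false.
  h (successors {a, b, c, e, f, g, h, i}): φ is false.
  i (successors {a, d, i}): φ is false.
Detail at a (counterexample):
  At a: q or ((p or Dia p) or p) is true, so not (q or ((p or Dia p) or p)) is false.
    At a: q is false, (p or Dia p) or p is true, so q or ((p or Dia p) or p) is true.
      At a: p or Dia p is true, p is true, so (p or Dia p) or p is true.

No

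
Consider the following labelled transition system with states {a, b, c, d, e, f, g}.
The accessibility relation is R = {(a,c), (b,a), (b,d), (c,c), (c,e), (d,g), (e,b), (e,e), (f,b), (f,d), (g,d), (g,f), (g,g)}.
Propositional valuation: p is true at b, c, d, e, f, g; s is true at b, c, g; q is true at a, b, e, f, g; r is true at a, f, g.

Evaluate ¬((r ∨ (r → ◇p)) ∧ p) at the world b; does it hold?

No

At b: (r ∨ (r → ◇p)) ∧ p is true, so ¬((r ∨ (r → ◇p)) ∧ p) is false.
  At b: r ∨ (r → ◇p) is true, p is true, so (r ∨ (r → ◇p)) ∧ p is true.
    At b: r is false, r → ◇p is true, so r ∨ (r → ◇p) is true.
      At b: r is false, ◇p is true, so r → ◇p is true.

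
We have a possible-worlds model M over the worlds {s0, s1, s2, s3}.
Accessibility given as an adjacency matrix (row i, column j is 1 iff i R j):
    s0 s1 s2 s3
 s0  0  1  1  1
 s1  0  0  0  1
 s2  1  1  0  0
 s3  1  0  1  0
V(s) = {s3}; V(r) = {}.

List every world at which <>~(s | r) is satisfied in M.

s0, s2, s3

Let φ = <>~(s | r). Evaluate φ at each world:
  s0 (successors {s1, s2, s3}): φ is true.
  s1 (successors {s3}): φ is false.
  s2 (successors {s0, s1}): φ is true.
  s3 (successors {s0, s2}): φ is true.
For instance, at s0:
  At s0: <>~(s | r) requires ~(s | r) at some successor in {s1, s2, s3}.
    ~(s | r) holds at s1, so <>~(s | r) is true at s0.
Satisfying worlds: {s0, s2, s3}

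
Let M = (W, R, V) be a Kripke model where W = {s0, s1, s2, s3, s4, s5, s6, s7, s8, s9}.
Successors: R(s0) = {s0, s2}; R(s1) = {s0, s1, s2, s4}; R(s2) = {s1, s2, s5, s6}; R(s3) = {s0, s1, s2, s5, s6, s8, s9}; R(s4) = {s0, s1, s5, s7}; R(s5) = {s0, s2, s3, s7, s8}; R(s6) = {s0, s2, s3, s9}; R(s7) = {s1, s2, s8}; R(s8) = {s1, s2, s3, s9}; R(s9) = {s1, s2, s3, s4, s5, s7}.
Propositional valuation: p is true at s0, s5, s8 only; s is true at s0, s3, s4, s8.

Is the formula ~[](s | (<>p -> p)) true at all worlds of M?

Yes

Recall that []ψ holds at a world iff ψ holds at every accessible world, and <>ψ holds iff ψ holds at some accessible world.
Let φ = ~[](s | (<>p -> p)). Evaluate φ at each world:
  s0 (successors {s0, s2}): φ is true.
  s1 (successors {s0, s1, s2, s4}): φ is true.
  s2 (successors {s1, s2, s5, s6}): φ is true.
  s3 (successors {s0, s1, s2, s5, s6, s8, s9}): φ is true.
  s4 (successors {s0, s1, s5, s7}): φ is true.
  s5 (successors {s0, s2, s3, s7, s8}): φ is true.
  s6 (successors {s0, s2, s3, s9}): φ is true.
  s7 (successors {s1, s2, s8}): φ is true.
  s8 (successors {s1, s2, s3, s9}): φ is true.
  s9 (successors {s1, s2, s3, s4, s5, s7}): φ is true.
For instance, at s4:
  At s4: [](s | (<>p -> p)) is false, so ~[](s | (<>p -> p)) is true.
    At s4: [](s | (<>p -> p)) requires s | (<>p -> p) at every successor {s0, s1, s5, s7}.
      s | (<>p -> p) fails at s1, so [](s | (<>p -> p)) is false at s4.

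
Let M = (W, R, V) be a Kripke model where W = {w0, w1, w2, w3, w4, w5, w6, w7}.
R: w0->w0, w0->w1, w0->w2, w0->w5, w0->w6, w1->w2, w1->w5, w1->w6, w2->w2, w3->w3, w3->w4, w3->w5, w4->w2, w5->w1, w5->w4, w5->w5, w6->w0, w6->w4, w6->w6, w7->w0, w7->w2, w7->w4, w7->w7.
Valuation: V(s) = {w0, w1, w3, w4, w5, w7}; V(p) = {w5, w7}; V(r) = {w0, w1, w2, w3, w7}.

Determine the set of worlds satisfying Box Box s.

none

Let φ = Box Box s. Evaluate φ at each world:
  w0 (successors {w0, w1, w2, w5, w6}): φ is false.
  w1 (successors {w2, w5, w6}): φ is false.
  w2 (successors {w2}): φ is false.
  w3 (successors {w3, w4, w5}): φ is false.
  w4 (successors {w2}): φ is false.
  w5 (successors {w1, w4, w5}): φ is false.
  w6 (successors {w0, w4, w6}): φ is false.
  w7 (successors {w0, w2, w4, w7}): φ is false.
For instance, at w5:
  At w5: Box Box s requires Box s at every successor {w1, w4, w5}.
    Box s fails at w1, so Box Box s is false at w5.
      At w1: Box s requires s at every successor {w2, w5, w6}.
        s fails at w2, so Box s is false at w1.
Satisfying worlds: none.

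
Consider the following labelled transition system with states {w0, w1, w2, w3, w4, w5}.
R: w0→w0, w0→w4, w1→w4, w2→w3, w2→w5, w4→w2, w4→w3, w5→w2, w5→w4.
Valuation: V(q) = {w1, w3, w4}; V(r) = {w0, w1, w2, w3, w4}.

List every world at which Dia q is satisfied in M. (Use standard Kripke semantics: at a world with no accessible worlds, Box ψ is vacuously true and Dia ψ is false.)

w0, w1, w2, w4, w5

Recall that Dia ψ holds at a world iff ψ holds at some accessible world.
Let φ = Dia q. Evaluate φ at each world:
  w0 (successors {w0, w4}): φ is true.
  w1 (successors {w4}): φ is true.
  w2 (successors {w3, w5}): φ is true.
  w3 (successors ∅): φ is false.
  w4 (successors {w2, w3}): φ is true.
  w5 (successors {w2, w4}): φ is true.
For instance, at w5:
  At w5: Dia q requires q at some successor in {w2, w4}.
    q holds at w4, so Dia q is true at w5.
Satisfying worlds: {w0, w1, w2, w4, w5}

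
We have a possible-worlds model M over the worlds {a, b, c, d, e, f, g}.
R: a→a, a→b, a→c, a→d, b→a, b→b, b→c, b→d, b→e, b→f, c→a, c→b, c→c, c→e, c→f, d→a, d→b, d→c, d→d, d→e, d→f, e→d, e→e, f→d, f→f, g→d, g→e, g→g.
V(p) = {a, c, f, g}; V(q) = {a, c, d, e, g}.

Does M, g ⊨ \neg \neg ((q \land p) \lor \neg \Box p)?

Yes

At g: \neg ((q \land p) \lor \neg \Box p) is false, so \neg \neg ((q \land p) \lor \neg \Box p) is true.
  At g: (q \land p) \lor \neg \Box p is true, so \neg ((q \land p) \lor \neg \Box p) is false.
    At g: q \land p is true, \neg \Box p is true, so (q \land p) \lor \neg \Box p is true.
      At g: \Box p is false, so \neg \Box p is true.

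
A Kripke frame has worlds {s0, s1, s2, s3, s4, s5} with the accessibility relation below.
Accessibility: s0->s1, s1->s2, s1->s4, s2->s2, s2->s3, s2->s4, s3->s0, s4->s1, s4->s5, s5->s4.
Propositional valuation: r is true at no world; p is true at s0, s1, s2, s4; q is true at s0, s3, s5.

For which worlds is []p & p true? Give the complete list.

s0, s1

Let φ = []p & p. Evaluate φ at each world:
  s0 (successors {s1}): φ is true.
  s1 (successors {s2, s4}): φ is true.
  s2 (successors {s2, s3, s4}): φ is false.
  s3 (successors {s0}): φ is false.
  s4 (successors {s1, s5}): φ is false.
  s5 (successors {s4}): φ is false.
For instance, at s1:
  At s1: []p is true, p is true, so []p & p is true.
    At s1: []p requires p at every successor {s2, s4}.
      At s2: p is true.
      At s4: p is true.
    So []p is true at s1.
Satisfying worlds: {s0, s1}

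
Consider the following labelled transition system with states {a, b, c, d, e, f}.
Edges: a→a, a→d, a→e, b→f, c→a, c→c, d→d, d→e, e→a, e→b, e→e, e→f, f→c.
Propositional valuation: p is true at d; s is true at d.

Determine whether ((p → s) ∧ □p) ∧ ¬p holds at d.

At d: (p → s) ∧ □p is false, ¬p is false, so ((p → s) ∧ □p) ∧ ¬p is false.
  At d: p → s is true, □p is false, so (p → s) ∧ □p is false.
    At d: □p requires p at every successor {d, e}.
      p fails at e, so □p is false at d.

No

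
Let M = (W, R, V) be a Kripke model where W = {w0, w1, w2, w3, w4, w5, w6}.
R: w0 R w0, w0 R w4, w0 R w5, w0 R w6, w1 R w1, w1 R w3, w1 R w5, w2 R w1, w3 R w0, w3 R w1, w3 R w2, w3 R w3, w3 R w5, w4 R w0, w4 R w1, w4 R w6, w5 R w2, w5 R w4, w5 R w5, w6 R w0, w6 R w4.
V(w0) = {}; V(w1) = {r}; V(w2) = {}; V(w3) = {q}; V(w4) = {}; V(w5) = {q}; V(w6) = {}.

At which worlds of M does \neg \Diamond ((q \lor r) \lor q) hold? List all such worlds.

Let φ = \neg \Diamond ((q \lor r) \lor q). Evaluate φ at each world:
  w0 (successors {w0, w4, w5, w6}): φ is false.
  w1 (successors {w1, w3, w5}): φ is false.
  w2 (successors {w1}): φ is false.
  w3 (successors {w0, w1, w2, w3, w5}): φ is false.
  w4 (successors {w0, w1, w6}): φ is false.
  w5 (successors {w2, w4, w5}): φ is false.
  w6 (successors {w0, w4}): φ is true.
For instance, at w5:
  At w5: \Diamond ((q \lor r) \lor q) is true, so \neg \Diamond ((q \lor r) \lor q) is false.
    At w5: \Diamond ((q \lor r) \lor q) requires (q \lor r) \lor q at some successor in {w2, w4, w5}.
      (q \lor r) \lor q holds at w5, so \Diamond ((q \lor r) \lor q) is true at w5.
Satisfying worlds: {w6}

w6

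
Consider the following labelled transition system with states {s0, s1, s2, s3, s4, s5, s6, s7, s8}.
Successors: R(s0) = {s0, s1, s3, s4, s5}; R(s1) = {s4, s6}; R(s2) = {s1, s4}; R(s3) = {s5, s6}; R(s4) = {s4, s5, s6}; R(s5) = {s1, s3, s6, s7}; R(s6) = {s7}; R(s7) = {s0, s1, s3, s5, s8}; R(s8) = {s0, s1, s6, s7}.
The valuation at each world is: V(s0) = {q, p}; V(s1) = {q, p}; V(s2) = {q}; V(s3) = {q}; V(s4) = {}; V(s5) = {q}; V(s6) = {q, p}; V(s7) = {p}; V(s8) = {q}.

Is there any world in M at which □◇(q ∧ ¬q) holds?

Let φ = □◇(q ∧ ¬q). Evaluate φ at each world:
  s0 (successors {s0, s1, s3, s4, s5}): φ is false.
  s1 (successors {s4, s6}): φ is false.
  s2 (successors {s1, s4}): φ is false.
  s3 (successors {s5, s6}): φ is false.
  s4 (successors {s4, s5, s6}): φ is false.
  s5 (successors {s1, s3, s6, s7}): φ is false.
  s6 (successors {s7}): φ is false.
  s7 (successors {s0, s1, s3, s5, s8}): φ is false.
  s8 (successors {s0, s1, s6, s7}): φ is false.
For instance, at s1:
  At s1: □◇(q ∧ ¬q) requires ◇(q ∧ ¬q) at every successor {s4, s6}.
    ◇(q ∧ ¬q) fails at s4, so □◇(q ∧ ¬q) is false at s1.
      At s4: ◇(q ∧ ¬q) requires q ∧ ¬q at some successor in {s4, s5, s6}.
        At s4: q ∧ ¬q is false.
        At s5: q ∧ ¬q is false.
        At s6: q ∧ ¬q is false.
      So ◇(q ∧ ¬q) is false at s4.

No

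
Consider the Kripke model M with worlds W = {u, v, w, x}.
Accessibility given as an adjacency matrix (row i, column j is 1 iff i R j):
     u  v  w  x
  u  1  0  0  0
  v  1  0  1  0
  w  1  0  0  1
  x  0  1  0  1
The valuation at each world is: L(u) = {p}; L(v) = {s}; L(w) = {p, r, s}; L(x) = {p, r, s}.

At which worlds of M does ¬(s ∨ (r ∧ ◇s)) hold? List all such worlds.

u

Let φ = ¬(s ∨ (r ∧ ◇s)). Evaluate φ at each world:
  u (successors {u}): φ is true.
  v (successors {u, w}): φ is false.
  w (successors {u, x}): φ is false.
  x (successors {v, x}): φ is false.
For instance, at w:
  At w: s ∨ (r ∧ ◇s) is true, so ¬(s ∨ (r ∧ ◇s)) is false.
    At w: s is true, r ∧ ◇s is true, so s ∨ (r ∧ ◇s) is true.
      At w: r is true, ◇s is true, so r ∧ ◇s is true.
Satisfying worlds: {u}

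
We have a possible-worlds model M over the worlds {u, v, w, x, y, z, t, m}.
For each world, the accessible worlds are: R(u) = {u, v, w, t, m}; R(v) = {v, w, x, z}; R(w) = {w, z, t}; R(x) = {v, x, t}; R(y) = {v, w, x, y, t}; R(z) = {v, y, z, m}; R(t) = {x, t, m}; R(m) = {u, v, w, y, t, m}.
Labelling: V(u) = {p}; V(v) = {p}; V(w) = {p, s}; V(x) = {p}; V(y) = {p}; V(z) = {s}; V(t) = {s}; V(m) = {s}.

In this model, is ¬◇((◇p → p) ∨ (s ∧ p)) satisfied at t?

No

At t: ◇((◇p → p) ∨ (s ∧ p)) is true, so ¬◇((◇p → p) ∨ (s ∧ p)) is false.
  At t: ◇((◇p → p) ∨ (s ∧ p)) requires (◇p → p) ∨ (s ∧ p) at some successor in {x, t, m}.
    (◇p → p) ∨ (s ∧ p) holds at x, so ◇((◇p → p) ∨ (s ∧ p)) is true at t.
      At x: ◇p → p is true, s ∧ p is false, so (◇p → p) ∨ (s ∧ p) is true.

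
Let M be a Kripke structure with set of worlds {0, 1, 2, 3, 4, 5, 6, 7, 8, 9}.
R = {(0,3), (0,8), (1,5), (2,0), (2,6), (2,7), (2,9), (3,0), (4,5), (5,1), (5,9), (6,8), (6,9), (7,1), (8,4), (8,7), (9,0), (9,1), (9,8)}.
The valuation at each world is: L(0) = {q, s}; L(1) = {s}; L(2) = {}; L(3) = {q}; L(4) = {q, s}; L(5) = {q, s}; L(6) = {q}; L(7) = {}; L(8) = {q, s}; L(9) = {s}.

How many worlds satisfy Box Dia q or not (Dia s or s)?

6

Let φ = Box Dia q or not (Dia s or s). Evaluate φ at each world:
  0 (successors {3, 8}): φ is true.
  1 (successors {5}): φ is false.
  2 (successors {0, 6, 7, 9}): φ is false.
  3 (successors {0}): φ is true.
  4 (successors {5}): φ is false.
  5 (successors {1, 9}): φ is true.
  6 (successors {8, 9}): φ is true.
  7 (successors {1}): φ is true.
  8 (successors {4, 7}): φ is false.
  9 (successors {0, 1, 8}): φ is true.
For instance, at 4:
  At 4: Box Dia q is false, not (Dia s or s) is false, so Box Dia q or not (Dia s or s) is false.
    At 4: Box Dia q requires Dia q at every successor {5}.
      Dia q fails at 5, so Box Dia q is false at 4.
    At 4: Dia s or s is true, so not (Dia s or s) is false.
      At 4: Dia s is true, s is true, so Dia s or s is true.
Satisfying worlds: {0, 3, 5, 6, 7, 9}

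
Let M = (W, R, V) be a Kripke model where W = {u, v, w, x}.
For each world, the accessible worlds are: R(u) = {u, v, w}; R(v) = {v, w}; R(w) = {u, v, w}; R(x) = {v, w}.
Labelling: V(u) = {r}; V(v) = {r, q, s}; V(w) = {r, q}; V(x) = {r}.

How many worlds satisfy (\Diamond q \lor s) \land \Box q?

2

Recall that \Box ψ holds at a world iff ψ holds at every accessible world, and \Diamond ψ holds iff ψ holds at some accessible world.
Let φ = (\Diamond q \lor s) \land \Box q. Evaluate φ at each world:
  u (successors {u, v, w}): φ is false.
  v (successors {v, w}): φ is true.
  w (successors {u, v, w}): φ is false.
  x (successors {v, w}): φ is true.
For instance, at v:
  At v: \Diamond q \lor s is true, \Box q is true, so (\Diamond q \lor s) \land \Box q is true.
    At v: \Diamond q is true, s is true, so \Diamond q \lor s is true.
      At v: \Diamond q requires q at some successor in {v, w}.
        q holds at v, so \Diamond q is true at v.
    At v: \Box q requires q at every successor {v, w}.
      At v: q is true.
      At w: q is true.
    So \Box q is true at v.
Satisfying worlds: {v, x}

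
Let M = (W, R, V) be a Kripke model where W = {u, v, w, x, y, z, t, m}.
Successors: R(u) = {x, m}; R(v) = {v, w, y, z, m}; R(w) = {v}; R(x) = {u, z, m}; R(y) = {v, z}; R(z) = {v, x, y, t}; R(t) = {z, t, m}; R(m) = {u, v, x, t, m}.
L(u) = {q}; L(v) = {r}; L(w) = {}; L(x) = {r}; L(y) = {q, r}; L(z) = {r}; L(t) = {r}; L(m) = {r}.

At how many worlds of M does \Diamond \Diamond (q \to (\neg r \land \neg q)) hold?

8

Let φ = \Diamond \Diamond (q \to (\neg r \land \neg q)). Evaluate φ at each world:
  u (successors {x, m}): φ is true.
  v (successors {v, w, y, z, m}): φ is true.
  w (successors {v}): φ is true.
  x (successors {u, z, m}): φ is true.
  y (successors {v, z}): φ is true.
  z (successors {v, x, y, t}): φ is true.
  t (successors {z, t, m}): φ is true.
  m (successors {u, v, x, t, m}): φ is true.
For instance, at t:
  At t: \Diamond \Diamond (q \to (\neg r \land \neg q)) requires \Diamond (q \to (\neg r \land \neg q)) at some successor in {z, t, m}.
    \Diamond (q \to (\neg r \land \neg q)) holds at z, so \Diamond \Diamond (q \to (\neg r \land \neg q)) is true at t.
      At z: \Diamond (q \to (\neg r \land \neg q)) requires q \to (\neg r \land \neg q) at some successor in {v, x, y, t}.
        q \to (\neg r \land \neg q) holds at v, so \Diamond (q \to (\neg r \land \neg q)) is true at z.
Satisfying worlds: {u, v, w, x, y, z, t, m}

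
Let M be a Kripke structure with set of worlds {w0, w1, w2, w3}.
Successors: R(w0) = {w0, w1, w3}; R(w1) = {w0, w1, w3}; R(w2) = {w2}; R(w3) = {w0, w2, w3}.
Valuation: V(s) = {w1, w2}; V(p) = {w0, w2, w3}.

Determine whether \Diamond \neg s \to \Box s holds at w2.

Yes

Recall that \Box ψ holds at a world iff ψ holds at every accessible world, and \Diamond ψ holds iff ψ holds at some accessible world.
At w2: \Diamond \neg s is false, \Box s is true, so \Diamond \neg s \to \Box s is true.
  At w2: \Diamond \neg s requires \neg s at some successor in {w2}.
    At w2: \neg s is false.
  So \Diamond \neg s is false at w2.
  At w2: \Box s requires s at every successor {w2}.
    At w2: s is true.
  So \Box s is true at w2.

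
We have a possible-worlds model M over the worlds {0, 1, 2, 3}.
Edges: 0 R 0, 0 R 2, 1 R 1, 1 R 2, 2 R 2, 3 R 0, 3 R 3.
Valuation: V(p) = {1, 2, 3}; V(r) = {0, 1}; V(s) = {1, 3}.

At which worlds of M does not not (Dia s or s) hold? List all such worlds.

1, 3

Let φ = not not (Dia s or s). Evaluate φ at each world:
  0 (successors {0, 2}): φ is false.
  1 (successors {1, 2}): φ is true.
  2 (successors {2}): φ is false.
  3 (successors {0, 3}): φ is true.
For instance, at 2:
  At 2: not (Dia s or s) is true, so not not (Dia s or s) is false.
    At 2: Dia s or s is false, so not (Dia s or s) is true.
      At 2: Dia s is false, s is false, so Dia s or s is false.
Satisfying worlds: {1, 3}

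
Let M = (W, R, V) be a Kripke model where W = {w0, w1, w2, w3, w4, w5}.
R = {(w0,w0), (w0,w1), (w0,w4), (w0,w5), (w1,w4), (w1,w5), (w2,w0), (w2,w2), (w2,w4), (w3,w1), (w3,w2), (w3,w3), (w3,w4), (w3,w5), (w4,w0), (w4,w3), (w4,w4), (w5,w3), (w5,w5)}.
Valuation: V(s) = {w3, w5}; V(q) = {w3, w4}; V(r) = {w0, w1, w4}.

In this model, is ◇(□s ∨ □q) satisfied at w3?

At w3: ◇(□s ∨ □q) requires □s ∨ □q at some successor in {w1, w2, w3, w4, w5}.
  □s ∨ □q holds at w5, so ◇(□s ∨ □q) is true at w3.
    At w5: □s is true, □q is false, so □s ∨ □q is true.
      At w5: □s requires s at every successor {w3, w5}.
        At w3: s is true.
        At w5: s is true.
      So □s is true at w5.
      At w5: □q requires q at every successor {w3, w5}.
        q fails at w5, so □q is false at w5.

Yes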